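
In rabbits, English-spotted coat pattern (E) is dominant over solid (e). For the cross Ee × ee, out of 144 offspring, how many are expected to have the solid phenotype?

Punnett square for Ee × ee:
Offspring genotypes: 2 Ee, 2 ee
Total offspring: 4
Count with target: 2
Probability: 2/4 = 1/2
Expected count = 1/2 × 144 = 72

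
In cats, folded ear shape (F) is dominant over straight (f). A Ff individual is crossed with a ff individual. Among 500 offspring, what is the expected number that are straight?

Punnett square for Ff × ff:
Offspring genotypes: 2 Ff, 2 ff
folded: 2, straight: 2
straight: 2 out of 4 → fraction 1/2
Expected count = 1/2 × 500 = 250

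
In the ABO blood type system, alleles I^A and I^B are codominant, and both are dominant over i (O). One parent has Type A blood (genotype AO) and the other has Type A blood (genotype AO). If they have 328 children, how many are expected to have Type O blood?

Cross: AO × AO
Possible offspring genotypes: 1 AA, 2 AO, 1 OO
Blood type counts: 3 Type A, 1 Type O
Probability of Type O: 1/4
Expected count = 1/4 × 328 = 82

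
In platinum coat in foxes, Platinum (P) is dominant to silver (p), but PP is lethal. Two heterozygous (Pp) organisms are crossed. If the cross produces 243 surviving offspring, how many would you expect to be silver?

Cross: Pp × Pp
Punnett square offspring (before lethality): 1 PP, 2 Pp, 1 pp
The PP genotype is lethal (embryos die); surviving offspring: 2 Pp, 1 pp
silver: 1 out of 3 → fraction 1/3
Expected count = 1/3 × 243 = 81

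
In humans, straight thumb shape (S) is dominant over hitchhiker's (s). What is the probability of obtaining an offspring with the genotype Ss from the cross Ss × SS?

Punnett square for Ss × SS:
Offspring genotypes: 2 SS, 2 Ss
Total offspring: 4
Count with target: 2
Probability: 2/4 = 1/2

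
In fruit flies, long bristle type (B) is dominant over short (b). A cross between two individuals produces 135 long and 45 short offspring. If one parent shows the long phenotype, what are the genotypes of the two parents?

Observed offspring: 135 long, 45 short
The observed ratio simplifies to 3:1. Short (bb) offspring appear, so each parent must contribute one b allele. The parent stated to show long carries B, so it is Bb. The other parent is then either Bb or bb: Bb × bb would give a 1:1 split, whereas Bb × Bb gives 3:1 — matching the data. So both parents are heterozygous (Bb × Bb).
Parent genotypes: Bb × Bb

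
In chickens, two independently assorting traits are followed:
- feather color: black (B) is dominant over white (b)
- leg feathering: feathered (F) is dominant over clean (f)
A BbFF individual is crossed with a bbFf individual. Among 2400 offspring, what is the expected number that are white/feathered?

Dihybrid cross BbFF × bbFf — consider each gene separately:
feather color: Bb × bb → 2 Bb, 2 bb → 2 B_ : 2 bb (out of 4)
leg feathering: FF × Ff → 2 FF, 2 Ff → 4 F_ (out of 4)
Combine (counts out of 4 × 4 = 16): black/feathered (B_F_) = 2×4 = 8; white/feathered (bbF_) = 2×4 = 8
Phenotype counts (out of 16): 8 black/feathered, 8 white/feathered
white/feathered: 8 out of 16 → fraction 1/2
Expected count = 1/2 × 2400 = 1200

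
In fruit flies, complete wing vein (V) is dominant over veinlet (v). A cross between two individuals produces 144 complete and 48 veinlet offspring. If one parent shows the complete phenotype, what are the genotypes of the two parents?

Observed offspring: 144 complete, 48 veinlet
The observed ratio simplifies to 3:1. Veinlet (vv) offspring appear, so each parent must contribute one v allele. The parent stated to show complete carries V, so it is Vv. The other parent is then either Vv or vv: Vv × vv would give a 1:1 split, whereas Vv × Vv gives 3:1 — matching the data. So both parents are heterozygous (Vv × Vv).
Parent genotypes: Vv × Vv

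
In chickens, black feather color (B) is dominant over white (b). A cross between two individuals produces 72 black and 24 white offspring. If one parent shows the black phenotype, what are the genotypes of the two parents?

Observed offspring: 72 black, 24 white
The observed ratio simplifies to 3:1. White (bb) offspring appear, so each parent must contribute one b allele. The parent stated to show black carries B, so it is Bb. The other parent is then either Bb or bb: Bb × bb would give a 1:1 split, whereas Bb × Bb gives 3:1 — matching the data. So both parents are heterozygous (Bb × Bb).
Parent genotypes: Bb × Bb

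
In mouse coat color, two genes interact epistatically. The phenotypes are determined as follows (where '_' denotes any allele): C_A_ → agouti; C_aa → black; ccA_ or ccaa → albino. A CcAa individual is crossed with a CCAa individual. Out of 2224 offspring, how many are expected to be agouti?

Cross: CcAa × CCAa — consider each gene separately:
C gene: Cc × CC → 2 CC, 2 Cc → 4 C_ (out of 4)
A gene: Aa × Aa → 1 AA, 2 Aa, 1 aa → 3 A_ : 1 aa (out of 4)
Genotype classes (out of 4 × 4 = 16): C_A_ = 4×3 = 12; C_aa = 4×1 = 4
Apply the phenotype rules: C_A_ (12) → agouti; C_aa (4) → black
Phenotype counts (out of 16): 12 agouti, 4 black
agouti: 12 out of 16 → fraction 3/4
Expected count = 3/4 × 2224 = 1668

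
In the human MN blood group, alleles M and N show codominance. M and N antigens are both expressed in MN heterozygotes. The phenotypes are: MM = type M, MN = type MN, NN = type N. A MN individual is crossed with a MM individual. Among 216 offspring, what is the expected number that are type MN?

Punnett square for MN × MM:
Offspring genotypes: 2 MM, 2 MN
Phenotype counts: 2 type M, 2 type MN
type MN: 2 out of 4 → fraction 1/2
Expected count = 1/2 × 216 = 108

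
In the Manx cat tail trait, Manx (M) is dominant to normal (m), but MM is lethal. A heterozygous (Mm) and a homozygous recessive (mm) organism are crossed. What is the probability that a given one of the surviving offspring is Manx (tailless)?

Cross: Mm × mm
Punnett square offspring (before lethality): 2 Mm, 2 mm
No MM offspring are produced in this cross.
Manx (tailless): 2 out of 4
Probability: 2/4 = 1/2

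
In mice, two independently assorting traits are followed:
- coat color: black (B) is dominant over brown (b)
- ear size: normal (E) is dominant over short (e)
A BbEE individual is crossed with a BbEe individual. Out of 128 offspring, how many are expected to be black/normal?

Dihybrid cross BbEE × BbEe — consider each gene separately:
coat color: Bb × Bb → 1 BB, 2 Bb, 1 bb → 3 B_ : 1 bb (out of 4)
ear size: EE × Ee → 2 EE, 2 Ee → 4 E_ (out of 4)
Combine (counts out of 4 × 4 = 16): black/normal (B_E_) = 3×4 = 12; brown/normal (bbE_) = 1×4 = 4
Phenotype counts (out of 16): 12 black/normal, 4 brown/normal
black/normal: 12 out of 16 → fraction 3/4
Expected count = 3/4 × 128 = 96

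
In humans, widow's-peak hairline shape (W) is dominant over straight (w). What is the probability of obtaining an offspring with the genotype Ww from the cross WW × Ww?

Punnett square for WW × Ww:
Offspring genotypes: 2 WW, 2 Ww
Total offspring: 4
Count with target: 2
Probability: 2/4 = 1/2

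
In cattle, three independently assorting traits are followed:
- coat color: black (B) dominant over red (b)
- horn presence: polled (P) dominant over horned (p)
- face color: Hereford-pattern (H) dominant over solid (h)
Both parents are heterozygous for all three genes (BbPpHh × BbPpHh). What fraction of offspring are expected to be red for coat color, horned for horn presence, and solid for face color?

Trihybrid cross: BbPpHh × BbPpHh
Each trait segregates independently with a 3:1 phenotypic ratio, so each gene contributes 3/4 (dominant) or 1/4 (recessive).
Target: red (coat color), horned (horn presence), solid (face color)
Probability = product of independent per-trait probabilities
= 1/4 × 1/4 × 1/4 = 1/64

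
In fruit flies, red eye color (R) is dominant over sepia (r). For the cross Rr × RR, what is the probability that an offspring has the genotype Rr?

Punnett square for Rr × RR:
Offspring genotypes: 2 RR, 2 Rr
Total offspring: 4
Count with target: 2
Probability: 2/4 = 1/2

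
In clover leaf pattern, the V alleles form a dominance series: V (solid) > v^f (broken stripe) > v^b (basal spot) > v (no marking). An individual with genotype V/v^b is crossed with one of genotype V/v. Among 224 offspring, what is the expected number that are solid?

Cross: V/v^b × V/v
Allele dominance: V > v^f > v^b > v
Offspring genotypes: 1 V/V, 1 V/v, 1 V/v^b, 1 v^b/v
Phenotype counts: 3 solid, 1 basal spot
solid: 3 out of 4 → fraction 3/4
Expected count = 3/4 × 224 = 168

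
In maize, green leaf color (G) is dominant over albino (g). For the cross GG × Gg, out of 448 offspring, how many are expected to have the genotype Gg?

Punnett square for GG × Gg:
Offspring genotypes: 2 GG, 2 Gg
Total offspring: 4
Count with target: 2
Probability: 2/4 = 1/2
Expected count = 1/2 × 448 = 224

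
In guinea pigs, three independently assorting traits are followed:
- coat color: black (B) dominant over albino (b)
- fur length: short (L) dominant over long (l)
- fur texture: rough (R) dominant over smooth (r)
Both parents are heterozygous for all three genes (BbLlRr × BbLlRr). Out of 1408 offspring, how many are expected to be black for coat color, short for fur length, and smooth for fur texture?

Trihybrid cross: BbLlRr × BbLlRr
Each trait segregates independently with a 3:1 phenotypic ratio, so each gene contributes 3/4 (dominant) or 1/4 (recessive).
Target: black (coat color), short (fur length), smooth (fur texture)
Probability = product of independent per-trait probabilities
= 3/4 × 3/4 × 1/4 = 9/64
Expected count = 9/64 × 1408 = 198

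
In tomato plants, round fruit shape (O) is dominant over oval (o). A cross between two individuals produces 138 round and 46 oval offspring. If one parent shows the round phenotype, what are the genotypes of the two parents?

Observed offspring: 138 round, 46 oval
The observed ratio simplifies to 3:1. Oval (oo) offspring appear, so each parent must contribute one o allele. The parent stated to show round carries O, so it is Oo. The other parent is then either Oo or oo: Oo × oo would give a 1:1 split, whereas Oo × Oo gives 3:1 — matching the data. So both parents are heterozygous (Oo × Oo).
Parent genotypes: Oo × Oo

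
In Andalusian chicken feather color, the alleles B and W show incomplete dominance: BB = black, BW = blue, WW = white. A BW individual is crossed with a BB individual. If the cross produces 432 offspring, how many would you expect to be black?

Punnett square for BW × BB:
Offspring genotypes: 2 BB, 2 BW
Phenotype counts: 2 black, 2 blue
black: 2 out of 4 → fraction 1/2
Expected count = 1/2 × 432 = 216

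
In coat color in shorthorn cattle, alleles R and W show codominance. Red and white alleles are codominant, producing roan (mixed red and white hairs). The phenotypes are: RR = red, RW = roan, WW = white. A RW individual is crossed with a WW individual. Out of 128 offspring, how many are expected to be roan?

Punnett square for RW × WW:
Offspring genotypes: 2 RW, 2 WW
Phenotype counts: 2 roan, 2 white
roan: 2 out of 4 → fraction 1/2
Expected count = 1/2 × 128 = 64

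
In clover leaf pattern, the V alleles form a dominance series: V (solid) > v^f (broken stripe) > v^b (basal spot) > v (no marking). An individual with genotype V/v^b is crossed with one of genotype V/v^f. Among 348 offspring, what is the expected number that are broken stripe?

Cross: V/v^b × V/v^f
Allele dominance: V > v^f > v^b > v
Offspring genotypes: 1 V/V, 1 V/v^f, 1 V/v^b, 1 v^f/v^b
Phenotype counts: 3 solid, 1 broken stripe
broken stripe: 1 out of 4 → fraction 1/4
Expected count = 1/4 × 348 = 87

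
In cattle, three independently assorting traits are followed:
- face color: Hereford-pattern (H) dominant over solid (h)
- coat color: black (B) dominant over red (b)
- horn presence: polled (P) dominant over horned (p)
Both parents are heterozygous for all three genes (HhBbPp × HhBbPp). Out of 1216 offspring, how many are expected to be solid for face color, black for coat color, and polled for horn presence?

Trihybrid cross: HhBbPp × HhBbPp
Each trait segregates independently with a 3:1 phenotypic ratio, so each gene contributes 3/4 (dominant) or 1/4 (recessive).
Target: solid (face color), black (coat color), polled (horn presence)
Probability = product of independent per-trait probabilities
= 1/4 × 3/4 × 3/4 = 9/64
Expected count = 9/64 × 1216 = 171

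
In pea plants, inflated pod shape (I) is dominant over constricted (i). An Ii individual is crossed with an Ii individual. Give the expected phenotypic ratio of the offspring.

Punnett square for Ii × Ii:
Offspring genotypes: 1 II, 2 Ii, 1 ii
inflated: 3, constricted: 1
Ratio: 3:1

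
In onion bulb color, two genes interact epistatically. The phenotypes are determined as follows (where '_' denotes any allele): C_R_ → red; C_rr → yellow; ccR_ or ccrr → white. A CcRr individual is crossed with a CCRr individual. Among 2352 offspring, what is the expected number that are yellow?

Cross: CcRr × CCRr — consider each gene separately:
C gene: Cc × CC → 2 CC, 2 Cc → 4 C_ (out of 4)
R gene: Rr × Rr → 1 RR, 2 Rr, 1 rr → 3 R_ : 1 rr (out of 4)
Genotype classes (out of 4 × 4 = 16): C_R_ = 4×3 = 12; C_rr = 4×1 = 4
Apply the phenotype rules: C_R_ (12) → red; C_rr (4) → yellow
Phenotype counts (out of 16): 12 red, 4 yellow
yellow: 4 out of 16 → fraction 1/4
Expected count = 1/4 × 2352 = 588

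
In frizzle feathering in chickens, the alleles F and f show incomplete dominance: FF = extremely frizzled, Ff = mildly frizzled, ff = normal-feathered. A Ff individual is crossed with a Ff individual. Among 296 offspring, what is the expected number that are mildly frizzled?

Punnett square for Ff × Ff:
Offspring genotypes: 1 FF, 2 Ff, 1 ff
Phenotype counts: 1 extremely frizzled, 2 mildly frizzled, 1 normal-feathered
mildly frizzled: 2 out of 4 → fraction 1/2
Expected count = 1/2 × 296 = 148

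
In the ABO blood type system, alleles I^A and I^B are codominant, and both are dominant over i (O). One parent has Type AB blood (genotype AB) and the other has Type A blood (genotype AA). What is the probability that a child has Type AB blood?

Cross: AB × AA
Possible offspring genotypes: 2 AA, 2 AB
Blood type counts: 2 Type A, 2 Type AB
Probability of Type AB: 2/4 = 1/2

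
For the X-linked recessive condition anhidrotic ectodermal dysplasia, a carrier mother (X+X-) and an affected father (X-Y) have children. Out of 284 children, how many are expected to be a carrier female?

Cross: X+X- × X-Y
Offspring: 1 X+X-, 1 X+Y, 1 X-X-, 1 X-Y
Probability of a carrier female: 1/4
Expected count = 1/4 × 284 = 71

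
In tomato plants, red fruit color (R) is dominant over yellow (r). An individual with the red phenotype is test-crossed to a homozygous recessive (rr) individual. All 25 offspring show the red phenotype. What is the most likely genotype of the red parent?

Test cross: ? × rr
All offspring are red.
If the unknown parent were heterozygous (Rr), about half of 25 offspring would be yellow; none are. The unknown parent is most likely homozygous dominant (RR).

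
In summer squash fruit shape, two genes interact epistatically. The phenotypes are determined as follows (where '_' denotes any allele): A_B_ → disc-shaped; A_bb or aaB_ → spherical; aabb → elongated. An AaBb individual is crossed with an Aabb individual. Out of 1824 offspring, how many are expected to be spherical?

Cross: AaBb × Aabb — consider each gene separately:
A gene: Aa × Aa → 1 AA, 2 Aa, 1 aa → 3 A_ : 1 aa (out of 4)
B gene: Bb × bb → 2 Bb, 2 bb → 2 B_ : 2 bb (out of 4)
Genotype classes (out of 4 × 4 = 16): A_B_ = 3×2 = 6; A_bb = 3×2 = 6; aaB_ = 1×2 = 2; aabb = 1×2 = 2
Apply the phenotype rules: A_B_ (6) → disc-shaped; A_bb (6) + aaB_ (2) → spherical; aabb (2) → elongated
Phenotype counts (out of 16): 6 disc-shaped, 8 spherical, 2 elongated
spherical: 8 out of 16 → fraction 1/2
Expected count = 1/2 × 1824 = 912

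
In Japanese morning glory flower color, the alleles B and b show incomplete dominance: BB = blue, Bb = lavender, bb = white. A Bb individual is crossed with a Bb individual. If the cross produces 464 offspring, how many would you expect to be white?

Punnett square for Bb × Bb:
Offspring genotypes: 1 BB, 2 Bb, 1 bb
Phenotype counts: 1 blue, 2 lavender, 1 white
white: 1 out of 4 → fraction 1/4
Expected count = 1/4 × 464 = 116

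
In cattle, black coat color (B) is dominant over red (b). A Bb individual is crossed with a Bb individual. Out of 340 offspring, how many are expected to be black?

Punnett square for Bb × Bb:
Offspring genotypes: 1 BB, 2 Bb, 1 bb
black: 3, red: 1
black: 3 out of 4 → fraction 3/4
Expected count = 3/4 × 340 = 255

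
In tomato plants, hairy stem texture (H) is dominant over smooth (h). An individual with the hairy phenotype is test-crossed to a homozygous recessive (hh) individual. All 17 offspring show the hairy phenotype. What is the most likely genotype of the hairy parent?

Test cross: ? × hh
All offspring are hairy.
If the unknown parent were heterozygous (Hh), about half of 17 offspring would be smooth; none are. The unknown parent is most likely homozygous dominant (HH).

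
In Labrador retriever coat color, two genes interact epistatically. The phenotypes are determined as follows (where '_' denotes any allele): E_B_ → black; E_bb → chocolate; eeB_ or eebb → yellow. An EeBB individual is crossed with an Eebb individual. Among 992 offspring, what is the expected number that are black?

Cross: EeBB × Eebb — consider each gene separately:
E gene: Ee × Ee → 1 EE, 2 Ee, 1 ee → 3 E_ : 1 ee (out of 4)
B gene: BB × bb → 4 Bb → 4 B_ (out of 4)
Genotype classes (out of 4 × 4 = 16): E_B_ = 3×4 = 12; eeB_ = 1×4 = 4
Apply the phenotype rules: E_B_ (12) → black; eeB_ (4) → yellow
Phenotype counts (out of 16): 12 black, 4 yellow
black: 12 out of 16 → fraction 3/4
Expected count = 3/4 × 992 = 744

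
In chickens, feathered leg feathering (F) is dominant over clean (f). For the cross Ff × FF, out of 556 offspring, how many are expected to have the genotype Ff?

Punnett square for Ff × FF:
Offspring genotypes: 2 FF, 2 Ff
Total offspring: 4
Count with target: 2
Probability: 2/4 = 1/2
Expected count = 1/2 × 556 = 278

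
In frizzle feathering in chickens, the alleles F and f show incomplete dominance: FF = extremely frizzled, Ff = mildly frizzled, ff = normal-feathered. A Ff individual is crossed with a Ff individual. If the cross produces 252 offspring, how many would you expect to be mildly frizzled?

Punnett square for Ff × Ff:
Offspring genotypes: 1 FF, 2 Ff, 1 ff
Phenotype counts: 1 extremely frizzled, 2 mildly frizzled, 1 normal-feathered
mildly frizzled: 2 out of 4 → fraction 1/2
Expected count = 1/2 × 252 = 126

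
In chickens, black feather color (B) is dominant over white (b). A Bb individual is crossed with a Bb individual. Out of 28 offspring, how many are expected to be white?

Punnett square for Bb × Bb:
Offspring genotypes: 1 BB, 2 Bb, 1 bb
black: 3, white: 1
white: 1 out of 4 → fraction 1/4
Expected count = 1/4 × 28 = 7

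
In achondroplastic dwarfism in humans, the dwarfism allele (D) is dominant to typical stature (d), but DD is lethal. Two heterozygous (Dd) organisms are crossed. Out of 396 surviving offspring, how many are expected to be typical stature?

Cross: Dd × Dd
Punnett square offspring (before lethality): 1 DD, 2 Dd, 1 dd
The DD genotype is lethal (embryos die); surviving offspring: 2 Dd, 1 dd
typical stature: 1 out of 3 → fraction 1/3
Expected count = 1/3 × 396 = 132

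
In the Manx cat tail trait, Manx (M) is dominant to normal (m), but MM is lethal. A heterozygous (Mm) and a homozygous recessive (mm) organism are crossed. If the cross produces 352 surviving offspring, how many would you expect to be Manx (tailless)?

Cross: Mm × mm
Punnett square offspring (before lethality): 2 Mm, 2 mm
No MM offspring are produced in this cross.
Manx (tailless): 2 out of 4 → fraction 1/2
Expected count = 1/2 × 352 = 176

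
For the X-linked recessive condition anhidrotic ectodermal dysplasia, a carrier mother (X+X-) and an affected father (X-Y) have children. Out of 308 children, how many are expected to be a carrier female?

Cross: X+X- × X-Y
Offspring: 1 X+X-, 1 X+Y, 1 X-X-, 1 X-Y
Probability of a carrier female: 1/4
Expected count = 1/4 × 308 = 77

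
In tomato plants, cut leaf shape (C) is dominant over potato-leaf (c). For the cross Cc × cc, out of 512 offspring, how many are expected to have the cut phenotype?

Punnett square for Cc × cc:
Offspring genotypes: 2 Cc, 2 cc
Total offspring: 4
Count with target: 2
Probability: 2/4 = 1/2
Expected count = 1/2 × 512 = 256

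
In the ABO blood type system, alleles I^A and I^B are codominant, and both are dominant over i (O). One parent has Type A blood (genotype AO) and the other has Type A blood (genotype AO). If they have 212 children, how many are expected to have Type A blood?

Cross: AO × AO
Possible offspring genotypes: 1 AA, 2 AO, 1 OO
Blood type counts: 3 Type A, 1 Type O
Probability of Type A: 3/4
Expected count = 3/4 × 212 = 159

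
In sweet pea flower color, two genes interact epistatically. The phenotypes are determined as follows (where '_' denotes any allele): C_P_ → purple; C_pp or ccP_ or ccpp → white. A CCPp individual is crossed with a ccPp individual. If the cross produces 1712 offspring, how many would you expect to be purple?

Cross: CCPp × ccPp — consider each gene separately:
C gene: CC × cc → 4 Cc → 4 C_ (out of 4)
P gene: Pp × Pp → 1 PP, 2 Pp, 1 pp → 3 P_ : 1 pp (out of 4)
Genotype classes (out of 4 × 4 = 16): C_P_ = 4×3 = 12; C_pp = 4×1 = 4
Apply the phenotype rules: C_P_ (12) → purple; C_pp (4) → white
Phenotype counts (out of 16): 12 purple, 4 white
purple: 12 out of 16 → fraction 3/4
Expected count = 3/4 × 1712 = 1284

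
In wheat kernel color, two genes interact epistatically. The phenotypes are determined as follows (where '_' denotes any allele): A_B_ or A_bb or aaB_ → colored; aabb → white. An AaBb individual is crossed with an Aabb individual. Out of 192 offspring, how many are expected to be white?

Cross: AaBb × Aabb — consider each gene separately:
A gene: Aa × Aa → 1 AA, 2 Aa, 1 aa → 3 A_ : 1 aa (out of 4)
B gene: Bb × bb → 2 Bb, 2 bb → 2 B_ : 2 bb (out of 4)
Genotype classes (out of 4 × 4 = 16): A_B_ = 3×2 = 6; A_bb = 3×2 = 6; aaB_ = 1×2 = 2; aabb = 1×2 = 2
Apply the phenotype rules: A_B_ (6) + A_bb (6) + aaB_ (2) → colored; aabb (2) → white
Phenotype counts (out of 16): 14 colored, 2 white
white: 2 out of 16 → fraction 1/8
Expected count = 1/8 × 192 = 24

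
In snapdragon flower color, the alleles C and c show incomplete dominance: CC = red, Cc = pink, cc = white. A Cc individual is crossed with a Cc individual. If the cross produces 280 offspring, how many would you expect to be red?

Punnett square for Cc × Cc:
Offspring genotypes: 1 CC, 2 Cc, 1 cc
Phenotype counts: 1 red, 2 pink, 1 white
red: 1 out of 4 → fraction 1/4
Expected count = 1/4 × 280 = 70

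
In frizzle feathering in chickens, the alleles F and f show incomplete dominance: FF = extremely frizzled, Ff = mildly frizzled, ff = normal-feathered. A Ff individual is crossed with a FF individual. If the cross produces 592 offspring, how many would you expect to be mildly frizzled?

Punnett square for Ff × FF:
Offspring genotypes: 2 FF, 2 Ff
Phenotype counts: 2 extremely frizzled, 2 mildly frizzled
mildly frizzled: 2 out of 4 → fraction 1/2
Expected count = 1/2 × 592 = 296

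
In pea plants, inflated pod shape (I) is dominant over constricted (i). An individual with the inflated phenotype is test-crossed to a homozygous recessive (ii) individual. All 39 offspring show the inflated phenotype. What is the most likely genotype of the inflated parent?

Test cross: ? × ii
All offspring are inflated.
If the unknown parent were heterozygous (Ii), about half of 39 offspring would be constricted; none are. The unknown parent is most likely homozygous dominant (II).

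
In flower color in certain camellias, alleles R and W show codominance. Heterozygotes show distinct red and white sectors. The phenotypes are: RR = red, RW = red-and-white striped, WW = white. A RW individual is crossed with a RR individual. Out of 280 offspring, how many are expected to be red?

Punnett square for RW × RR:
Offspring genotypes: 2 RR, 2 RW
Phenotype counts: 2 red, 2 red-and-white striped
red: 2 out of 4 → fraction 1/2
Expected count = 1/2 × 280 = 140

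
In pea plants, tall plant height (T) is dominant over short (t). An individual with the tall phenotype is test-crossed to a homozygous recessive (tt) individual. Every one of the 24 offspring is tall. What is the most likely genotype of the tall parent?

Test cross: ? × tt
All offspring are tall.
If the unknown parent were heterozygous (Tt), about half of 24 offspring would be short; none are. The unknown parent is most likely homozygous dominant (TT).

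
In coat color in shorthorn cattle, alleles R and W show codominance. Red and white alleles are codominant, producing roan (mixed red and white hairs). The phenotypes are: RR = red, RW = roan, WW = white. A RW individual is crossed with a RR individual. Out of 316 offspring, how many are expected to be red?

Punnett square for RW × RR:
Offspring genotypes: 2 RR, 2 RW
Phenotype counts: 2 red, 2 roan
red: 2 out of 4 → fraction 1/2
Expected count = 1/2 × 316 = 158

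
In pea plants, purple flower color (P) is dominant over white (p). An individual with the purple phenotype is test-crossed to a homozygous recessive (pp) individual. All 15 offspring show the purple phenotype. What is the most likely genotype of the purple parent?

Test cross: ? × pp
All offspring are purple.
If the unknown parent were heterozygous (Pp), about half of 15 offspring would be white; none are. The unknown parent is most likely homozygous dominant (PP).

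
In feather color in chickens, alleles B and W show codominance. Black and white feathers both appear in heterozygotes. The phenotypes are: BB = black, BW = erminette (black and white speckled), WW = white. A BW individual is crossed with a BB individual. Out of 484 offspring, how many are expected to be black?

Punnett square for BW × BB:
Offspring genotypes: 2 BB, 2 BW
Phenotype counts: 2 black, 2 erminette (black and white speckled)
black: 2 out of 4 → fraction 1/2
Expected count = 1/2 × 484 = 242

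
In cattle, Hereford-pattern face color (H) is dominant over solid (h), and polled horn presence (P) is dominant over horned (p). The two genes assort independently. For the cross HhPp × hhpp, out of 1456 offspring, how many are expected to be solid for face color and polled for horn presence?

Dihybrid cross HhPp × hhpp — consider each gene separately:
face color: Hh × hh → 2 Hh, 2 hh → 2 H_ : 2 hh (out of 4)
horn presence: Pp × pp → 2 Pp, 2 pp → 2 P_ : 2 pp (out of 4)
Looking for: solid (hh) and polled (P_)
P(solid) = 2/4, P(polled) = 2/4
P(both) = 2/4 × 2/4 = 4/16 = 1/4
Expected count = 1/4 × 1456 = 364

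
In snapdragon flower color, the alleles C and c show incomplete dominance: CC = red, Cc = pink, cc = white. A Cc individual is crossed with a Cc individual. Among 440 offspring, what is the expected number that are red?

Punnett square for Cc × Cc:
Offspring genotypes: 1 CC, 2 Cc, 1 cc
Phenotype counts: 1 red, 2 pink, 1 white
red: 1 out of 4 → fraction 1/4
Expected count = 1/4 × 440 = 110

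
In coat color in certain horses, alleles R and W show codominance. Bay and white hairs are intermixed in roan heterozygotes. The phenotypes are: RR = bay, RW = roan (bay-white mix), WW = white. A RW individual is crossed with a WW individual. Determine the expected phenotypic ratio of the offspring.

Punnett square for RW × WW:
Offspring genotypes: 2 RW, 2 WW
Phenotype counts: 2 roan (bay-white mix), 2 white
Ratio: 1 roan (bay-white mix) : 1 white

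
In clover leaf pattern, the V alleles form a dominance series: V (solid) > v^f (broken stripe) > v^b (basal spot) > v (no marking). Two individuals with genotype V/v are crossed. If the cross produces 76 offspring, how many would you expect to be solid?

Cross: V/v × V/v
Allele dominance: V > v^f > v^b > v
Offspring genotypes: 1 V/V, 2 V/v, 1 v/v
Phenotype counts: 3 solid, 1 unmarked
solid: 3 out of 4 → fraction 3/4
Expected count = 3/4 × 76 = 57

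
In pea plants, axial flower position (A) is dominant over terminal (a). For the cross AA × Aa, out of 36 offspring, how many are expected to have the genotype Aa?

Punnett square for AA × Aa:
Offspring genotypes: 2 AA, 2 Aa
Total offspring: 4
Count with target: 2
Probability: 2/4 = 1/2
Expected count = 1/2 × 36 = 18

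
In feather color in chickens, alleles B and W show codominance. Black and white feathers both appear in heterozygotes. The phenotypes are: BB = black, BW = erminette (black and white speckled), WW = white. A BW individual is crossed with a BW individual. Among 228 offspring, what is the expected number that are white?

Punnett square for BW × BW:
Offspring genotypes: 1 BB, 2 BW, 1 WW
Phenotype counts: 1 black, 2 erminette (black and white speckled), 1 white
white: 1 out of 4 → fraction 1/4
Expected count = 1/4 × 228 = 57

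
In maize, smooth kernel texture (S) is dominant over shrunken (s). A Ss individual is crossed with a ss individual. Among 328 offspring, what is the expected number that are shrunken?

Punnett square for Ss × ss:
Offspring genotypes: 2 Ss, 2 ss
smooth: 2, shrunken: 2
shrunken: 2 out of 4 → fraction 1/2
Expected count = 1/2 × 328 = 164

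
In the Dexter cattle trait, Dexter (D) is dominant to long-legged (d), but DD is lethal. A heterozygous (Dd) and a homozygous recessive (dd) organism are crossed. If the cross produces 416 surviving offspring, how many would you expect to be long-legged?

Cross: Dd × dd
Punnett square offspring (before lethality): 2 Dd, 2 dd
No DD offspring are produced in this cross.
long-legged: 2 out of 4 → fraction 1/2
Expected count = 1/2 × 416 = 208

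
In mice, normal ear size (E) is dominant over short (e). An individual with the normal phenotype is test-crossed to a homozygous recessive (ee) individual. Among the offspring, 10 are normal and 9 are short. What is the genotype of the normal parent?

Test cross: ? × ee
Offspring: 10 normal, 9 short — approximately 1:1.
A 1:1 ratio in a test cross indicates the unknown parent is heterozygous (Ee).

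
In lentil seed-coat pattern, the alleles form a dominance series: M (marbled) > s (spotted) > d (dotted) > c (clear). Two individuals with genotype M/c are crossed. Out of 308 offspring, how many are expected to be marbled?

Cross: M/c × M/c
Allele dominance: M > s > d > c
Offspring genotypes: 1 M/M, 2 M/c, 1 c/c
Phenotype counts: 3 marbled, 1 clear
marbled: 3 out of 4 → fraction 3/4
Expected count = 3/4 × 308 = 231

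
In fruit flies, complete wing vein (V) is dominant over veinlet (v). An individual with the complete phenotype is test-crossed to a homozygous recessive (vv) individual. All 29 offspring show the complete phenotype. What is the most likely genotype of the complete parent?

Test cross: ? × vv
All offspring are complete.
If the unknown parent were heterozygous (Vv), about half of 29 offspring would be veinlet; none are. The unknown parent is most likely homozygous dominant (VV).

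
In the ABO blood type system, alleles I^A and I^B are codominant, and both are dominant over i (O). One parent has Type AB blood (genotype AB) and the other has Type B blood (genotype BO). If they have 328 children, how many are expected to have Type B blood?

Cross: AB × BO
Possible offspring genotypes: 1 AB, 1 AO, 1 BB, 1 BO
Blood type counts: 1 Type AB, 1 Type A, 2 Type B
Probability of Type B: 2/4 = 1/2
Expected count = 1/2 × 328 = 164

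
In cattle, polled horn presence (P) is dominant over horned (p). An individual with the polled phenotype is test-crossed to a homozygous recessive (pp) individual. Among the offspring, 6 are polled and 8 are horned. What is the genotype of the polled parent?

Test cross: ? × pp
Offspring: 6 polled, 8 horned — approximately 1:1.
A 1:1 ratio in a test cross indicates the unknown parent is heterozygous (Pp).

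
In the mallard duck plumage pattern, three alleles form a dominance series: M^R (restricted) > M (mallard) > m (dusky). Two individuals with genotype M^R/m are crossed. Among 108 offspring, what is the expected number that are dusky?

Cross: M^R/m × M^R/m
Allele dominance: M^R > M > m
Offspring genotypes: 1 M^R/M^R, 2 M^R/m, 1 m/m
Phenotype counts: 3 restricted, 1 dusky
dusky: 1 out of 4 → fraction 1/4
Expected count = 1/4 × 108 = 27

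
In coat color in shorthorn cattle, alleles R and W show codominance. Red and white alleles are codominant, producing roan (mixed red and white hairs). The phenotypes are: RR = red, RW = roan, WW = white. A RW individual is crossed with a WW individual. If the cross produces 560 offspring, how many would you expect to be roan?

Punnett square for RW × WW:
Offspring genotypes: 2 RW, 2 WW
Phenotype counts: 2 roan, 2 white
roan: 2 out of 4 → fraction 1/2
Expected count = 1/2 × 560 = 280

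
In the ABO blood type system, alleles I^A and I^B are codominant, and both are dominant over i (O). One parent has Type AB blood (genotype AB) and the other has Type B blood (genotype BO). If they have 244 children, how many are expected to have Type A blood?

Cross: AB × BO
Possible offspring genotypes: 1 AB, 1 AO, 1 BB, 1 BO
Blood type counts: 1 Type AB, 1 Type A, 2 Type B
Probability of Type A: 1/4
Expected count = 1/4 × 244 = 61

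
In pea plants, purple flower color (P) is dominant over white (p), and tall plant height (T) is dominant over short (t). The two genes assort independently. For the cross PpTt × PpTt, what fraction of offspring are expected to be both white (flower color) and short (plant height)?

Dihybrid cross PpTt × PpTt — consider each gene separately:
flower color: Pp × Pp → 1 PP, 2 Pp, 1 pp → 3 P_ : 1 pp (out of 4)
plant height: Tt × Tt → 1 TT, 2 Tt, 1 tt → 3 T_ : 1 tt (out of 4)
Looking for: white (pp) and short (tt)
P(white) = 1/4, P(short) = 1/4
P(both) = 1/4 × 1/4 = 1/16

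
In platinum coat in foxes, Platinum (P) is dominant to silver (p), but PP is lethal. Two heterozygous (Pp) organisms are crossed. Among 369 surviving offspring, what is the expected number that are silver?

Cross: Pp × Pp
Punnett square offspring (before lethality): 1 PP, 2 Pp, 1 pp
The PP genotype is lethal (embryos die); surviving offspring: 2 Pp, 1 pp
silver: 1 out of 3 → fraction 1/3
Expected count = 1/3 × 369 = 123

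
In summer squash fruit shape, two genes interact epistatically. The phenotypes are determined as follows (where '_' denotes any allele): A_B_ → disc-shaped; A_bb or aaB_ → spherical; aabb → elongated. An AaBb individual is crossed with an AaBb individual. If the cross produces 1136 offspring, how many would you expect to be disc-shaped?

Cross: AaBb × AaBb — consider each gene separately:
A gene: Aa × Aa → 1 AA, 2 Aa, 1 aa → 3 A_ : 1 aa (out of 4)
B gene: Bb × Bb → 1 BB, 2 Bb, 1 bb → 3 B_ : 1 bb (out of 4)
Genotype classes (out of 4 × 4 = 16): A_B_ = 3×3 = 9; A_bb = 3×1 = 3; aaB_ = 1×3 = 3; aabb = 1×1 = 1
Apply the phenotype rules: A_B_ (9) → disc-shaped; A_bb (3) + aaB_ (3) → spherical; aabb (1) → elongated
Phenotype counts (out of 16): 9 disc-shaped, 6 spherical, 1 elongated
disc-shaped: 9 out of 16 → fraction 9/16
Expected count = 9/16 × 1136 = 639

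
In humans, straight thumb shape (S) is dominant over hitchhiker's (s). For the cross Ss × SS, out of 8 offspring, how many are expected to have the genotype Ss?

Punnett square for Ss × SS:
Offspring genotypes: 2 SS, 2 Ss
Total offspring: 4
Count with target: 2
Probability: 2/4 = 1/2
Expected count = 1/2 × 8 = 4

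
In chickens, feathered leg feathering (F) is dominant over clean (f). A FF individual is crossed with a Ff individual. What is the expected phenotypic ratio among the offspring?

Punnett square for FF × Ff:
Offspring genotypes: 2 FF, 2 Ff
feathered: 4, clean: 0
Ratio: all feathered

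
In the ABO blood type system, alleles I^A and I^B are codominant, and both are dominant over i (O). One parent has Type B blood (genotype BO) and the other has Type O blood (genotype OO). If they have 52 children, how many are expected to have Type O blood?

Cross: BO × OO
Possible offspring genotypes: 2 BO, 2 OO
Blood type counts: 2 Type B, 2 Type O
Probability of Type O: 2/4 = 1/2
Expected count = 1/2 × 52 = 26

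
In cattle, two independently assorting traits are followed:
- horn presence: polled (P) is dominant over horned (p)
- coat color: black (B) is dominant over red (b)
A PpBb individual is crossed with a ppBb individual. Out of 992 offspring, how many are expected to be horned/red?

Dihybrid cross PpBb × ppBb — consider each gene separately:
horn presence: Pp × pp → 2 Pp, 2 pp → 2 P_ : 2 pp (out of 4)
coat color: Bb × Bb → 1 BB, 2 Bb, 1 bb → 3 B_ : 1 bb (out of 4)
Combine (counts out of 4 × 4 = 16): polled/black (P_B_) = 2×3 = 6; polled/red (P_bb) = 2×1 = 2; horned/black (ppB_) = 2×3 = 6; horned/red (ppbb) = 2×1 = 2
Phenotype counts (out of 16): 6 polled/black, 2 polled/red, 6 horned/black, 2 horned/red
horned/red: 2 out of 16 → fraction 1/8
Expected count = 1/8 × 992 = 124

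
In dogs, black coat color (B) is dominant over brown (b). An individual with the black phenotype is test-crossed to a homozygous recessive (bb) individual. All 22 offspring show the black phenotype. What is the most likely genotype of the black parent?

Test cross: ? × bb
All offspring are black.
If the unknown parent were heterozygous (Bb), about half of 22 offspring would be brown; none are. The unknown parent is most likely homozygous dominant (BB).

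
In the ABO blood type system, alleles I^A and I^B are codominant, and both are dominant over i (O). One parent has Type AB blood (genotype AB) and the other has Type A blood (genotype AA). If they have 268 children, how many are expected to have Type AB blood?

Cross: AB × AA
Possible offspring genotypes: 2 AA, 2 AB
Blood type counts: 2 Type A, 2 Type AB
Probability of Type AB: 2/4 = 1/2
Expected count = 1/2 × 268 = 134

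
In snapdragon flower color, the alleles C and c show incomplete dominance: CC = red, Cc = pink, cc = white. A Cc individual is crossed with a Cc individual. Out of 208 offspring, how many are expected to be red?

Punnett square for Cc × Cc:
Offspring genotypes: 1 CC, 2 Cc, 1 cc
Phenotype counts: 1 red, 2 pink, 1 white
red: 1 out of 4 → fraction 1/4
Expected count = 1/4 × 208 = 52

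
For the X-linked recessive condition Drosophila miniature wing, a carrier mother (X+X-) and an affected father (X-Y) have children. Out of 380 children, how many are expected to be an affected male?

Cross: X+X- × X-Y
Offspring: 1 X+X-, 1 X+Y, 1 X-X-, 1 X-Y
Probability of an affected male: 1/4
Expected count = 1/4 × 380 = 95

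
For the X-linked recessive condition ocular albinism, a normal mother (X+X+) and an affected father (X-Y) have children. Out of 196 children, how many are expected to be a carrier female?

Cross: X+X+ × X-Y
Offspring: 2 X+X-, 2 X+Y
Probability of a carrier female: 2/4 = 1/2
Expected count = 1/2 × 196 = 98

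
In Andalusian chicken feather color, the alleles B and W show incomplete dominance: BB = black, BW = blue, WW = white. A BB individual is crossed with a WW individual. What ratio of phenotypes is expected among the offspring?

Punnett square for BB × WW:
Offspring genotypes: 4 BW
Phenotype counts: 4 blue
Ratio: all blue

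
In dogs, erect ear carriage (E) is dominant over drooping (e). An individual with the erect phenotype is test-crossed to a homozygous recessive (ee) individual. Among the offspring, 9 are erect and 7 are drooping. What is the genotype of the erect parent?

Test cross: ? × ee
Offspring: 9 erect, 7 drooping — approximately 1:1.
A 1:1 ratio in a test cross indicates the unknown parent is heterozygous (Ee).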